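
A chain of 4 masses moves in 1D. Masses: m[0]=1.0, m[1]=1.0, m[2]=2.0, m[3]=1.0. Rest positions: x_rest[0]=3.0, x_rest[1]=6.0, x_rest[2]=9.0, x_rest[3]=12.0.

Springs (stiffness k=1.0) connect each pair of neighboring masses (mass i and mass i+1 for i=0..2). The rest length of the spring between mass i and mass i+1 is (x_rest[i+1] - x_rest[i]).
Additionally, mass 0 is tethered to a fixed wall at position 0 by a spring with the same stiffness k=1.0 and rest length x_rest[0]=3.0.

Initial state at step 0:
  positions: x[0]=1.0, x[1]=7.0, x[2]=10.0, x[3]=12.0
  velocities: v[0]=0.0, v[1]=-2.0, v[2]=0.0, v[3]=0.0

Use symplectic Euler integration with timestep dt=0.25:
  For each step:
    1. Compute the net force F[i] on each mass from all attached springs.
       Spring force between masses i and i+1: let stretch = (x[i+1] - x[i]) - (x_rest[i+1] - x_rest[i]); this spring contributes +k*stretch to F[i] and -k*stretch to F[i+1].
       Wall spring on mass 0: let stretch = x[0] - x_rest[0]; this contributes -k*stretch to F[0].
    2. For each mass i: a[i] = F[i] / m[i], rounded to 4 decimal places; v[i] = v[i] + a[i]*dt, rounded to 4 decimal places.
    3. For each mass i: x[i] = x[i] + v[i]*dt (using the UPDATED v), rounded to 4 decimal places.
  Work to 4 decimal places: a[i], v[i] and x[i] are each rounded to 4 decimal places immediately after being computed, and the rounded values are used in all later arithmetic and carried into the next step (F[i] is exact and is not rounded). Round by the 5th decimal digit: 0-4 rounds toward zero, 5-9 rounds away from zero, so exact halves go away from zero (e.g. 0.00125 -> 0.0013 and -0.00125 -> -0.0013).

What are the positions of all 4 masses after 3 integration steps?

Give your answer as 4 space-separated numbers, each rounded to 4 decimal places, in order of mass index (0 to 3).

Answer: 2.5129 4.8109 9.7444 12.3451

Derivation:
Step 0: x=[1.0000 7.0000 10.0000 12.0000] v=[0.0000 -2.0000 0.0000 0.0000]
Step 1: x=[1.3125 6.3125 9.9688 12.0625] v=[1.2500 -2.7500 -0.1250 0.2500]
Step 2: x=[1.8555 5.5410 9.8887 12.1817] v=[2.1719 -3.0859 -0.3203 0.4766]
Step 3: x=[2.5129 4.8109 9.7444 12.3451] v=[2.6294 -2.9204 -0.5772 0.6534]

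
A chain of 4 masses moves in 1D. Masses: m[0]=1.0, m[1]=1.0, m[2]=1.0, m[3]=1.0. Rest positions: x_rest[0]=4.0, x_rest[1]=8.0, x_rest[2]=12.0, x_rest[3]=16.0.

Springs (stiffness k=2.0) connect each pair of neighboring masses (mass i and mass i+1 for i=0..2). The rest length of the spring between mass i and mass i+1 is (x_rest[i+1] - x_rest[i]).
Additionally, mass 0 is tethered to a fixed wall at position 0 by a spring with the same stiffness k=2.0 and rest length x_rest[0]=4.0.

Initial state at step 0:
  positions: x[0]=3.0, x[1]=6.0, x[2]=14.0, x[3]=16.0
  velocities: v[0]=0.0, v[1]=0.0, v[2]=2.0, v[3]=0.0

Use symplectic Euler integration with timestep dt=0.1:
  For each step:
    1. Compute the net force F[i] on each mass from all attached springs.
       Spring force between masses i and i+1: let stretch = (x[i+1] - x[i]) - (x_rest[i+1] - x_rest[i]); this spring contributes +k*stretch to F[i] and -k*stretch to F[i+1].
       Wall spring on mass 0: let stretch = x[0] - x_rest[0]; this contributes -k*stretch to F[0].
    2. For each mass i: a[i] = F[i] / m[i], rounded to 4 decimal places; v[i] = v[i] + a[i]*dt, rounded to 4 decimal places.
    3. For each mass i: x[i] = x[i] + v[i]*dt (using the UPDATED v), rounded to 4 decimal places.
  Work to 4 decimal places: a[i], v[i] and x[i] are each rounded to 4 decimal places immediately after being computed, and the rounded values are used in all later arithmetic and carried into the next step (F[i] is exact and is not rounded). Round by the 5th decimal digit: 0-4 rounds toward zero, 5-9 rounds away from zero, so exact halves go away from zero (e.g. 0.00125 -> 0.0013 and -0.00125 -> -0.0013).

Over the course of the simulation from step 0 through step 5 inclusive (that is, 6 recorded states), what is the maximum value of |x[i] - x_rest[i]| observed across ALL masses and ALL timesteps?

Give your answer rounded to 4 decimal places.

Answer: 2.0800

Derivation:
Step 0: x=[3.0000 6.0000 14.0000 16.0000] v=[0.0000 0.0000 2.0000 0.0000]
Step 1: x=[3.0000 6.1000 14.0800 16.0400] v=[0.0000 1.0000 0.8000 0.4000]
Step 2: x=[3.0020 6.2976 14.0396 16.1208] v=[0.0200 1.9760 -0.4040 0.8080]
Step 3: x=[3.0099 6.5841 13.8860 16.2400] v=[0.0787 2.8653 -1.5362 1.1918]
Step 4: x=[3.0291 6.9452 13.6334 16.3921] v=[0.1916 3.6108 -2.5258 1.5210]
Step 5: x=[3.0660 7.3617 13.3022 16.5690] v=[0.3690 4.1652 -3.3117 1.7693]
Max displacement = 2.0800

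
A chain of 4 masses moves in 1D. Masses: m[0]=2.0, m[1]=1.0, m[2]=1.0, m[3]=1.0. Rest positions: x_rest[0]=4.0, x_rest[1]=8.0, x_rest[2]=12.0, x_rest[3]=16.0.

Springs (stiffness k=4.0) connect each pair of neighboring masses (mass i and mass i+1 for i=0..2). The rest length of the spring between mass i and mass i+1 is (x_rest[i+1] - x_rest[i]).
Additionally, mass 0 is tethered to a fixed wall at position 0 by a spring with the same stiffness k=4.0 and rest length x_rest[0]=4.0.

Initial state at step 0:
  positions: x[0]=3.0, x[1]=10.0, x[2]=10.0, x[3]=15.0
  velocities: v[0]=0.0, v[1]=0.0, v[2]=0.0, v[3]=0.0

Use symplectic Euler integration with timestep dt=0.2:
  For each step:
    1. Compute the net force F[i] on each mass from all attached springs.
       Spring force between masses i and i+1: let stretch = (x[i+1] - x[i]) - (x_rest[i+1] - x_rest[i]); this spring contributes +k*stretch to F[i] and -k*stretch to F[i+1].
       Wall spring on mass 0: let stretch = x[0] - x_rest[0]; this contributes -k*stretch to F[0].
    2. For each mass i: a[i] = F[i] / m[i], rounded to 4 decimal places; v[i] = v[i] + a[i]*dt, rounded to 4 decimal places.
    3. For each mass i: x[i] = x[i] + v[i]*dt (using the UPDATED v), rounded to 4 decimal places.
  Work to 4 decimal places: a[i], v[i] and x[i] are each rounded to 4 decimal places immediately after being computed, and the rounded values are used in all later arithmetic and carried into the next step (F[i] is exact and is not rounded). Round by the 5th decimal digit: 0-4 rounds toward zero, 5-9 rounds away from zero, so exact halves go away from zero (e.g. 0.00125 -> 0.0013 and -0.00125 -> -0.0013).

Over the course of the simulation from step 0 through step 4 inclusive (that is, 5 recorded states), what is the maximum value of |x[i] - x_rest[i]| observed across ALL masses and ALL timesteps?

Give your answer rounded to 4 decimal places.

Step 0: x=[3.0000 10.0000 10.0000 15.0000] v=[0.0000 0.0000 0.0000 0.0000]
Step 1: x=[3.3200 8.8800 10.8000 14.8400] v=[1.6000 -5.6000 4.0000 -0.8000]
Step 2: x=[3.8192 7.1776 11.9392 14.6736] v=[2.4960 -8.5120 5.6960 -0.8320]
Step 3: x=[4.2815 5.6997 12.7540 14.7097] v=[2.3117 -7.3894 4.0742 0.1805]
Step 4: x=[4.5148 5.1236 12.7531 15.0729] v=[1.1664 -2.8805 -0.0047 1.8159]
Max displacement = 2.8764

Answer: 2.8764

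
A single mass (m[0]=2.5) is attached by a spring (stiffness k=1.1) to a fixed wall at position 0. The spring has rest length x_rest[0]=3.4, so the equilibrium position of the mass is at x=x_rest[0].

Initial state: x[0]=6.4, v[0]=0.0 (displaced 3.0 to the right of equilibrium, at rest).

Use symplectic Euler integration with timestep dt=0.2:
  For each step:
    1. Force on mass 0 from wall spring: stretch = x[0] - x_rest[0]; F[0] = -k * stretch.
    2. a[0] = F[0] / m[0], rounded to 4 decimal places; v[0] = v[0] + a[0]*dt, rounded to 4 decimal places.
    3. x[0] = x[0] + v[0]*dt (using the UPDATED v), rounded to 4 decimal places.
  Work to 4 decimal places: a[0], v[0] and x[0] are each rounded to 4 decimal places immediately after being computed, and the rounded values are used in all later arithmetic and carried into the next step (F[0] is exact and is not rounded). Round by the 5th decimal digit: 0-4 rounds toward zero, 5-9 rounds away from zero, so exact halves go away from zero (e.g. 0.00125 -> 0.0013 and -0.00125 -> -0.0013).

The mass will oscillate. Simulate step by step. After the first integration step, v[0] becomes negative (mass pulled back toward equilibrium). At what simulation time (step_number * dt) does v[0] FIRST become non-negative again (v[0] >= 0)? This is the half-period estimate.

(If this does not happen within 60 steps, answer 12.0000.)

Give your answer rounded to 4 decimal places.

Answer: 4.8000

Derivation:
Step 0: x=[6.4000] v=[0.0000]
Step 1: x=[6.3472] v=[-0.2640]
Step 2: x=[6.2425] v=[-0.5234]
Step 3: x=[6.0878] v=[-0.7735]
Step 4: x=[5.8858] v=[-1.0100]
Step 5: x=[5.6400] v=[-1.2288]
Step 6: x=[5.3548] v=[-1.4259]
Step 7: x=[5.0352] v=[-1.5979]
Step 8: x=[4.6868] v=[-1.7418]
Step 9: x=[4.3158] v=[-1.8550]
Step 10: x=[3.9287] v=[-1.9356]
Step 11: x=[3.5323] v=[-1.9821]
Step 12: x=[3.1336] v=[-1.9937]
Step 13: x=[2.7395] v=[-1.9703]
Step 14: x=[2.3571] v=[-1.9122]
Step 15: x=[1.9930] v=[-1.8204]
Step 16: x=[1.6537] v=[-1.6966]
Step 17: x=[1.3451] v=[-1.5429]
Step 18: x=[1.0727] v=[-1.3621]
Step 19: x=[0.8412] v=[-1.1573]
Step 20: x=[0.6548] v=[-0.9321]
Step 21: x=[0.5167] v=[-0.6905]
Step 22: x=[0.4293] v=[-0.4368]
Step 23: x=[0.3942] v=[-0.1754]
Step 24: x=[0.4120] v=[0.0891]
First v>=0 after going negative at step 24, time=4.8000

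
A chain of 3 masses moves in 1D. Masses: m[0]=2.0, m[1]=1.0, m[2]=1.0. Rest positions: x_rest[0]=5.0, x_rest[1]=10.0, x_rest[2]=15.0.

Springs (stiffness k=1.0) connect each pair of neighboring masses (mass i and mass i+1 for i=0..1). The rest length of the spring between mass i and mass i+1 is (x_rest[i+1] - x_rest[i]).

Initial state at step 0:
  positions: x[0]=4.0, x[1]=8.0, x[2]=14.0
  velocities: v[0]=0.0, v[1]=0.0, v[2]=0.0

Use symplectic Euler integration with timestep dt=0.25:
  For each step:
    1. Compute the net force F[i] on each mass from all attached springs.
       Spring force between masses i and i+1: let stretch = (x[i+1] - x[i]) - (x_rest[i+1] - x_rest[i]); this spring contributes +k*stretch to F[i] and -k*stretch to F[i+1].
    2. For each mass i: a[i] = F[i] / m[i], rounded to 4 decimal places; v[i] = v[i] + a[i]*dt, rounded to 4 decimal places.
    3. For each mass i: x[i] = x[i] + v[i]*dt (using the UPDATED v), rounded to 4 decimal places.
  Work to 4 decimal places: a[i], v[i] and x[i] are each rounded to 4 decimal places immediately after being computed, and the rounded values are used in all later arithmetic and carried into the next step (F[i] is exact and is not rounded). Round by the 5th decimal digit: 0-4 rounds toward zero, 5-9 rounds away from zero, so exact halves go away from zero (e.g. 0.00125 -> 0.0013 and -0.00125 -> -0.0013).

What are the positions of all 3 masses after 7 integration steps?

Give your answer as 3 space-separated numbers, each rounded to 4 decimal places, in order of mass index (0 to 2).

Answer: 3.5891 9.4755 13.3465

Derivation:
Step 0: x=[4.0000 8.0000 14.0000] v=[0.0000 0.0000 0.0000]
Step 1: x=[3.9688 8.1250 13.9375] v=[-0.1250 0.5000 -0.2500]
Step 2: x=[3.9112 8.3535 13.8242] v=[-0.2305 0.9141 -0.4531]
Step 3: x=[3.8362 8.6463 13.6815] v=[-0.3002 1.1712 -0.5708]
Step 4: x=[3.7552 8.9532 13.5366] v=[-0.3240 1.2275 -0.5796]
Step 5: x=[3.6804 9.2217 13.4177] v=[-0.2993 1.0739 -0.4755]
Step 6: x=[3.6225 9.4061 13.3491] v=[-0.2316 0.7376 -0.2745]
Step 7: x=[3.5891 9.4755 13.3465] v=[-0.1337 0.2775 -0.0103]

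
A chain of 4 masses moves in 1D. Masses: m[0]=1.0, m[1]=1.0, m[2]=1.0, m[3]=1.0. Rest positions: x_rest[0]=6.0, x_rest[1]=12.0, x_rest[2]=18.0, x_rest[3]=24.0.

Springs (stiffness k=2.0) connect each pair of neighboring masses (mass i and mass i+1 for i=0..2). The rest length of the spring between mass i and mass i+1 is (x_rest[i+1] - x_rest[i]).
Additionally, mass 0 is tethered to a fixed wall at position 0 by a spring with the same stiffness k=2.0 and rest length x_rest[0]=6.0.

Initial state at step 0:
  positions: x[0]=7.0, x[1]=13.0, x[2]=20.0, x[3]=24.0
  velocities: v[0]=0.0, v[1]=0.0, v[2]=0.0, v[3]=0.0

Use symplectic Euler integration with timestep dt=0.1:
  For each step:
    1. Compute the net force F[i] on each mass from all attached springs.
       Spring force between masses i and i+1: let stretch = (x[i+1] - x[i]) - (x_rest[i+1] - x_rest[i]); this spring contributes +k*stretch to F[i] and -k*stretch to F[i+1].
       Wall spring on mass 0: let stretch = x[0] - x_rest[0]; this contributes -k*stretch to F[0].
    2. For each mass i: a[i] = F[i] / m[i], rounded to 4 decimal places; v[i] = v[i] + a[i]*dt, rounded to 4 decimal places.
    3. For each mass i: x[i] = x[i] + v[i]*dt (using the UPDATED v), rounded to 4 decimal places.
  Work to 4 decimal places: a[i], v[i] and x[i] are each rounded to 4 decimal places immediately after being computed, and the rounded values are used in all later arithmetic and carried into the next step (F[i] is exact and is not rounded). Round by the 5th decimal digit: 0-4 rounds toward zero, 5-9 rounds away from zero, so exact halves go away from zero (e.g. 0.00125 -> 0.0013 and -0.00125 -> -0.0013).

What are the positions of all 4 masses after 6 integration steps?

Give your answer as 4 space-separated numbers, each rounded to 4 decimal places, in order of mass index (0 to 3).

Step 0: x=[7.0000 13.0000 20.0000 24.0000] v=[0.0000 0.0000 0.0000 0.0000]
Step 1: x=[6.9800 13.0200 19.9400 24.0400] v=[-0.2000 0.2000 -0.6000 0.4000]
Step 2: x=[6.9412 13.0576 19.8236 24.1180] v=[-0.3880 0.3760 -1.1640 0.7800]
Step 3: x=[6.8859 13.1082 19.6578 24.2301] v=[-0.5530 0.5059 -1.6583 1.1211]
Step 4: x=[6.8173 13.1653 19.4524 24.3708] v=[-0.6857 0.5714 -2.0538 1.4066]
Step 5: x=[6.7393 13.2212 19.2197 24.5331] v=[-0.7796 0.5592 -2.3275 1.6229]
Step 6: x=[6.6562 13.2675 18.9733 24.7091] v=[-0.8311 0.4625 -2.4645 1.7602]

Answer: 6.6562 13.2675 18.9733 24.7091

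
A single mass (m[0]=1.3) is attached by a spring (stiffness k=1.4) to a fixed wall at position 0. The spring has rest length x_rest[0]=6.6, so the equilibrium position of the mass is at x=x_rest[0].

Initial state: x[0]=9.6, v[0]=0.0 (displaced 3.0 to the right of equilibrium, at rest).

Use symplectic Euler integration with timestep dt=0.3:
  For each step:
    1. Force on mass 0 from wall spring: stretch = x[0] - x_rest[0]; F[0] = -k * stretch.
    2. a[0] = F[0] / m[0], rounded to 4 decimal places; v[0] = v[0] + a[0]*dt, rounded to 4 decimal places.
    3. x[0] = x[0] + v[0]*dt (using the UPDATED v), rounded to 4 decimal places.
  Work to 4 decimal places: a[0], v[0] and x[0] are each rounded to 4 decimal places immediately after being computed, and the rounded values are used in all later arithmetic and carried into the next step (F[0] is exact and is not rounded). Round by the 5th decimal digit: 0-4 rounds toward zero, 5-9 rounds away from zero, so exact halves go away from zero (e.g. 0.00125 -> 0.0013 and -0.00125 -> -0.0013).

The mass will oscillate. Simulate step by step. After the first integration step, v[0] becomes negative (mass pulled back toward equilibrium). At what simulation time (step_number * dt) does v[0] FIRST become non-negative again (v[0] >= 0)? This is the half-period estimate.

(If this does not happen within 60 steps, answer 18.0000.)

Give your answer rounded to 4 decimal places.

Step 0: x=[9.6000] v=[0.0000]
Step 1: x=[9.3092] v=[-0.9692]
Step 2: x=[8.7559] v=[-1.8445]
Step 3: x=[7.9936] v=[-2.5410]
Step 4: x=[7.0962] v=[-2.9912]
Step 5: x=[6.1508] v=[-3.1515]
Step 6: x=[5.2489] v=[-3.0064]
Step 7: x=[4.4779] v=[-2.5699]
Step 8: x=[3.9126] v=[-1.8843]
Step 9: x=[3.6078] v=[-1.0161]
Step 10: x=[3.5930] v=[-0.0494]
Step 11: x=[3.8696] v=[0.9221]
First v>=0 after going negative at step 11, time=3.3000

Answer: 3.3000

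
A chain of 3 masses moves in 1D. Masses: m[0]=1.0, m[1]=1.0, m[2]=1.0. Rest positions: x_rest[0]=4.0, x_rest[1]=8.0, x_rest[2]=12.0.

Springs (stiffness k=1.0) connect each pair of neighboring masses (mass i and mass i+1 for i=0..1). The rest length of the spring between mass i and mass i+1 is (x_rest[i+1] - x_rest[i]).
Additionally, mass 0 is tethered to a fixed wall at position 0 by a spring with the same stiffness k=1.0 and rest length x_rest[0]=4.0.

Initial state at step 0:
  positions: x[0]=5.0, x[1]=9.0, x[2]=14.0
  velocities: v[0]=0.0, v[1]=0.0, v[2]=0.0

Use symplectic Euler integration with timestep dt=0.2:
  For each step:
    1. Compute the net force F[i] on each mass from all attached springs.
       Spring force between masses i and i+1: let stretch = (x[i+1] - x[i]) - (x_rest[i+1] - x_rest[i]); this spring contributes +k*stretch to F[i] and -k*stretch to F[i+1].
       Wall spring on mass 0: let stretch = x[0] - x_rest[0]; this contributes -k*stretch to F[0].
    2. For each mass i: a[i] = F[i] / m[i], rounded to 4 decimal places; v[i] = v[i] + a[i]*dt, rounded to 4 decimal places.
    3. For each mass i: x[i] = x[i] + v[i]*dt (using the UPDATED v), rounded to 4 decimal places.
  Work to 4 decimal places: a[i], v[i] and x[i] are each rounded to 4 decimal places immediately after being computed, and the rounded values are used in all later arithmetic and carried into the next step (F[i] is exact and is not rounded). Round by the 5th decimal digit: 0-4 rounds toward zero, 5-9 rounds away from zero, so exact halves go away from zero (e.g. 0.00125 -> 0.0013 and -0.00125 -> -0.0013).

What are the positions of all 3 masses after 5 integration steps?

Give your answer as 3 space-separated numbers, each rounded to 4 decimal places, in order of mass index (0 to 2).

Step 0: x=[5.0000 9.0000 14.0000] v=[0.0000 0.0000 0.0000]
Step 1: x=[4.9600 9.0400 13.9600] v=[-0.2000 0.2000 -0.2000]
Step 2: x=[4.8848 9.1136 13.8832] v=[-0.3760 0.3680 -0.3840]
Step 3: x=[4.7834 9.2088 13.7756] v=[-0.5072 0.4762 -0.5379]
Step 4: x=[4.6676 9.3097 13.6453] v=[-0.5788 0.5045 -0.6513]
Step 5: x=[4.5508 9.3983 13.5016] v=[-0.5839 0.4432 -0.7184]

Answer: 4.5508 9.3983 13.5016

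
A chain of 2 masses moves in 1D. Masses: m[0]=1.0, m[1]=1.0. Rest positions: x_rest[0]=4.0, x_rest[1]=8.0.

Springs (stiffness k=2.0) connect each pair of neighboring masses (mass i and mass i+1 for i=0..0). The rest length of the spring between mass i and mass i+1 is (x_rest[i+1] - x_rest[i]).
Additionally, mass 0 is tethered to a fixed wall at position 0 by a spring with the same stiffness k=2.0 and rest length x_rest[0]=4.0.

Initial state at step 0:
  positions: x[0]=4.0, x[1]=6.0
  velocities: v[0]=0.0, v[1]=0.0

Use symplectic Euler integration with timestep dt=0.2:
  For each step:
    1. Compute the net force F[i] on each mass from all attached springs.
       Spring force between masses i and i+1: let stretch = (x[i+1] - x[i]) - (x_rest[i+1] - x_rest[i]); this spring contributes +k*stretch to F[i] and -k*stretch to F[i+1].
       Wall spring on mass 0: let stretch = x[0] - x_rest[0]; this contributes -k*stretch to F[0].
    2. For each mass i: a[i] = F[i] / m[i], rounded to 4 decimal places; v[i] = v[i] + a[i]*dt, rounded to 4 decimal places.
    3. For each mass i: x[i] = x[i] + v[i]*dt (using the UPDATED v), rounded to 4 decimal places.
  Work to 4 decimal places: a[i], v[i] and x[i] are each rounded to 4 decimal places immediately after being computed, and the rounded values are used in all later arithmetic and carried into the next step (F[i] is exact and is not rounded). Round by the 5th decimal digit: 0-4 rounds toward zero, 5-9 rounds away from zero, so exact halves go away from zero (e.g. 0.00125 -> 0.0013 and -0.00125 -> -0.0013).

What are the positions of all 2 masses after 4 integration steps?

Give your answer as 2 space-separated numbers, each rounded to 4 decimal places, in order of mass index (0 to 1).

Step 0: x=[4.0000 6.0000] v=[0.0000 0.0000]
Step 1: x=[3.8400 6.1600] v=[-0.8000 0.8000]
Step 2: x=[3.5584 6.4544] v=[-1.4080 1.4720]
Step 3: x=[3.2238 6.8371] v=[-1.6730 1.9136]
Step 4: x=[2.9204 7.2508] v=[-1.5172 2.0683]

Answer: 2.9204 7.2508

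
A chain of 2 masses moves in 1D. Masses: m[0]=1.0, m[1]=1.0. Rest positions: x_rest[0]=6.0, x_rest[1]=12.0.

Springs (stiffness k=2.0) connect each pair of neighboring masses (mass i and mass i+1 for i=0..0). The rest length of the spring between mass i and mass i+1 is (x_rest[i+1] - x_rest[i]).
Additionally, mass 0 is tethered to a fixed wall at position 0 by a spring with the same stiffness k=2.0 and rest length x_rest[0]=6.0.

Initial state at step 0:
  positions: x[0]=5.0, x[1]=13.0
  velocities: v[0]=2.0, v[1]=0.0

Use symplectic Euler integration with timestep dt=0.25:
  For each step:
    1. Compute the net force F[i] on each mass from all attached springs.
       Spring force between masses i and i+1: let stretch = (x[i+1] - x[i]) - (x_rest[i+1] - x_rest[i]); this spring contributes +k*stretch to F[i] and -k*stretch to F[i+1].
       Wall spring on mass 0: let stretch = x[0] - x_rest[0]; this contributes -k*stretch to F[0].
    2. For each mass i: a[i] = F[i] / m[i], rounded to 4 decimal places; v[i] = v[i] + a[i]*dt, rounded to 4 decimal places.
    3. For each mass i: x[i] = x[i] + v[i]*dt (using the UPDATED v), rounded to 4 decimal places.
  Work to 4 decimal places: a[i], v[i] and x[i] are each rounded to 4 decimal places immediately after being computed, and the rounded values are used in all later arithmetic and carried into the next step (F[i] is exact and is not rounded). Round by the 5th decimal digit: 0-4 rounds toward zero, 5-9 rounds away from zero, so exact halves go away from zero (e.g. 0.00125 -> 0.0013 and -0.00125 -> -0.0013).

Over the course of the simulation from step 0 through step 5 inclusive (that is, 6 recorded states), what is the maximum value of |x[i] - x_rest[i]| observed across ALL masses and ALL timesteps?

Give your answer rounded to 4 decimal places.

Step 0: x=[5.0000 13.0000] v=[2.0000 0.0000]
Step 1: x=[5.8750 12.7500] v=[3.5000 -1.0000]
Step 2: x=[6.8750 12.3906] v=[4.0000 -1.4375]
Step 3: x=[7.7051 12.0918] v=[3.3203 -1.1953]
Step 4: x=[8.1204 11.9946] v=[1.6611 -0.3887]
Step 5: x=[8.0049 12.1632] v=[-0.4620 0.6742]
Max displacement = 2.1204

Answer: 2.1204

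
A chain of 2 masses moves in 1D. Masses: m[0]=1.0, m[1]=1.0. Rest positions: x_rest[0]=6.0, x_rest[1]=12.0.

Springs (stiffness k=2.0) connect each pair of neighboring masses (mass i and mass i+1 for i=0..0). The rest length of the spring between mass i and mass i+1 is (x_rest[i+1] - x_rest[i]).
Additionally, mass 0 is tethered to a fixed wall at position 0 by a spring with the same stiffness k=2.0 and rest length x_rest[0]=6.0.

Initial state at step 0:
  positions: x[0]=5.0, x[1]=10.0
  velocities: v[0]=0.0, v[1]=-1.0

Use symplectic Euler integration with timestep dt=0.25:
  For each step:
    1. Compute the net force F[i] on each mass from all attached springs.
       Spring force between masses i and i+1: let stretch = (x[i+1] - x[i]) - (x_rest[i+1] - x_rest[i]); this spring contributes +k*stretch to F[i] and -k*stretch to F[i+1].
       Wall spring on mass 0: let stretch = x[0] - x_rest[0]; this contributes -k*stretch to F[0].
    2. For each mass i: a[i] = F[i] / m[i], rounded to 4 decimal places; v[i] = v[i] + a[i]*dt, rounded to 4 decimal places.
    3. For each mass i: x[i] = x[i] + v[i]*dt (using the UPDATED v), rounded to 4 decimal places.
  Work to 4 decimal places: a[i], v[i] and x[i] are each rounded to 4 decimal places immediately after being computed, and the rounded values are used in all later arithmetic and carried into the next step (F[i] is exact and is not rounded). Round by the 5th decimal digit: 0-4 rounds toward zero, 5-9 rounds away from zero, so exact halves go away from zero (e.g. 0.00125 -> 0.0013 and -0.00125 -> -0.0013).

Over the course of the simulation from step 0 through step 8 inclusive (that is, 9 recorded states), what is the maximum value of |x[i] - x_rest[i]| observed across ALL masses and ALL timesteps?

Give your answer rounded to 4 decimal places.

Answer: 2.1250

Derivation:
Step 0: x=[5.0000 10.0000] v=[0.0000 -1.0000]
Step 1: x=[5.0000 9.8750] v=[0.0000 -0.5000]
Step 2: x=[4.9844 9.8906] v=[-0.0625 0.0625]
Step 3: x=[4.9590 10.0430] v=[-0.1016 0.6094]
Step 4: x=[4.9492 10.3099] v=[-0.0391 1.0674]
Step 5: x=[4.9909 10.6567] v=[0.1667 1.3871]
Step 6: x=[5.1170 11.0453] v=[0.5042 1.5542]
Step 7: x=[5.3445 11.4428] v=[0.9099 1.5901]
Step 8: x=[5.6662 11.8281] v=[1.2868 1.5410]
Max displacement = 2.1250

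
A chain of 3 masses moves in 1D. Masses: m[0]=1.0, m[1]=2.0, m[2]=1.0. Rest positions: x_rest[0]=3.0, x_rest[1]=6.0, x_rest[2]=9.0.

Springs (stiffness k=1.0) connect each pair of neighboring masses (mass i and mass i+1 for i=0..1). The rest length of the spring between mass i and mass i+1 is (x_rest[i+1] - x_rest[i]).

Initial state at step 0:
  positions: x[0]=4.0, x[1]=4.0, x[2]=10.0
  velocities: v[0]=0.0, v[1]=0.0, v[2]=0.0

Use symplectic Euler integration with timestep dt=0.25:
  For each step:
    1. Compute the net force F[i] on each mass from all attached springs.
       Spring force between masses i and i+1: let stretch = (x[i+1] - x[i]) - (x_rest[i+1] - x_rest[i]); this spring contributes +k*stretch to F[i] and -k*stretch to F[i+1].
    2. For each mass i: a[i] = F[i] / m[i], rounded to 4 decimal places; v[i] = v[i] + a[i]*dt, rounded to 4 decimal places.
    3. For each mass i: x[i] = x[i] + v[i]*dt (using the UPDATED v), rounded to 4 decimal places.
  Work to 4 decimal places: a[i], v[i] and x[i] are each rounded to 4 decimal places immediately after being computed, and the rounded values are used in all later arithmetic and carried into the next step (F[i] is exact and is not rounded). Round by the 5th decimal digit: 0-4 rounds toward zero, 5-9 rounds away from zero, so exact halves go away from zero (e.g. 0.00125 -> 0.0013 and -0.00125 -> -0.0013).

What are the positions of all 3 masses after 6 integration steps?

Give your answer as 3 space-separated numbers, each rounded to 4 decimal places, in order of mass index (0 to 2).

Step 0: x=[4.0000 4.0000 10.0000] v=[0.0000 0.0000 0.0000]
Step 1: x=[3.8125 4.1875 9.8125] v=[-0.7500 0.7500 -0.7500]
Step 2: x=[3.4609 4.5391 9.4609] v=[-1.4063 1.4063 -1.4063]
Step 3: x=[2.9892 5.0108 8.9892] v=[-1.8868 1.8868 -1.8868]
Step 4: x=[2.4564 5.5437 8.4564] v=[-2.1314 2.1314 -2.1314]
Step 5: x=[1.9290 6.0711 7.9290] v=[-2.1096 2.1096 -2.1096]
Step 6: x=[1.4730 6.5271 7.4730] v=[-1.8241 1.8241 -1.8241]

Answer: 1.4730 6.5271 7.4730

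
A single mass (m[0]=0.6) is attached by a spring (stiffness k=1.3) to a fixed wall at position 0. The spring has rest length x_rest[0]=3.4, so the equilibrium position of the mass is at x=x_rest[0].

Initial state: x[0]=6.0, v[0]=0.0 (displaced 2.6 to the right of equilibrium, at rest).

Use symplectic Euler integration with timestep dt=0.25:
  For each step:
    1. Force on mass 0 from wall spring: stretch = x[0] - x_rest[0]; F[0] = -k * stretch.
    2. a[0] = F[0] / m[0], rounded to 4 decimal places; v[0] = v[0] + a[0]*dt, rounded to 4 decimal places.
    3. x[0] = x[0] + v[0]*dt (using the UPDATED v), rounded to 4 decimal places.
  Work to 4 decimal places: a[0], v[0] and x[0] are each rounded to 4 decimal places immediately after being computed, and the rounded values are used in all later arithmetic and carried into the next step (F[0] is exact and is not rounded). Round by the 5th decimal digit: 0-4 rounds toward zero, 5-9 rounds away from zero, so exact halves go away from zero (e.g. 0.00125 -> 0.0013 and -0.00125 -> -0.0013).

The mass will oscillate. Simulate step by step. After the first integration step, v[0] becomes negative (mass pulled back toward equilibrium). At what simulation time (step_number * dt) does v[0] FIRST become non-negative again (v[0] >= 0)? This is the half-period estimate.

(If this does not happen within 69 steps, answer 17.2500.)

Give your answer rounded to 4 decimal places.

Step 0: x=[6.0000] v=[0.0000]
Step 1: x=[5.6479] v=[-1.4083]
Step 2: x=[4.9914] v=[-2.6259]
Step 3: x=[4.1194] v=[-3.4879]
Step 4: x=[3.1500] v=[-3.8776]
Step 5: x=[2.2145] v=[-3.7422]
Step 6: x=[1.4395] v=[-3.1001]
Step 7: x=[0.9300] v=[-2.0382]
Step 8: x=[0.7549] v=[-0.7003]
Step 9: x=[0.9380] v=[0.7325]
First v>=0 after going negative at step 9, time=2.2500

Answer: 2.2500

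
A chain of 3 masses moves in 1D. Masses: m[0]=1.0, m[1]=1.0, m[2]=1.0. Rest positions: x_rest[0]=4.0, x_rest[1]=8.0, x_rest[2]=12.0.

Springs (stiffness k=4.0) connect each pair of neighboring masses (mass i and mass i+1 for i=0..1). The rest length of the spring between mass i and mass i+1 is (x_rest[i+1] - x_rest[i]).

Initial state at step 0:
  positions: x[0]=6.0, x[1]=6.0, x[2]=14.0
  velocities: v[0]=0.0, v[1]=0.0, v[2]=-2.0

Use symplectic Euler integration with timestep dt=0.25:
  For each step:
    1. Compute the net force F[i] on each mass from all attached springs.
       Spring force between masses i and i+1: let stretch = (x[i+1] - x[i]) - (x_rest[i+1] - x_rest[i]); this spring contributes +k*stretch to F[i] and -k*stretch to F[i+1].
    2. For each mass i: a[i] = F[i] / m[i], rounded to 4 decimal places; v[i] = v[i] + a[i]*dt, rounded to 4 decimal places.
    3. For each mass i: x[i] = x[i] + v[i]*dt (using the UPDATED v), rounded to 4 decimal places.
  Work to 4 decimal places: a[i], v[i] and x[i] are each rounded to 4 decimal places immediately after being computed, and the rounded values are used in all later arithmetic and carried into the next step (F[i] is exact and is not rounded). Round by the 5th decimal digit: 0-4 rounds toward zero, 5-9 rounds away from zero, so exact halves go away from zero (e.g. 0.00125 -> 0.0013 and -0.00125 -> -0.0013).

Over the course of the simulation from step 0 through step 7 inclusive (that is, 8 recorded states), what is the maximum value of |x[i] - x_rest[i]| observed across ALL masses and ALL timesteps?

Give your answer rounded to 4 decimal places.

Answer: 3.2188

Derivation:
Step 0: x=[6.0000 6.0000 14.0000] v=[0.0000 0.0000 -2.0000]
Step 1: x=[5.0000 8.0000 12.5000] v=[-4.0000 8.0000 -6.0000]
Step 2: x=[3.7500 10.3750 10.8750] v=[-5.0000 9.5000 -6.5000]
Step 3: x=[3.1563 11.2188 10.1250] v=[-2.3750 3.3750 -3.0000]
Step 4: x=[3.5782 9.7735 10.6485] v=[1.6875 -5.7813 2.0938]
Step 5: x=[4.5489 6.9981 11.9532] v=[3.8828 -11.1016 5.2188]
Step 6: x=[5.1319 4.8492 13.0191] v=[2.3320 -8.5957 4.2637]
Step 7: x=[4.6442 4.8134 13.0426] v=[-1.9507 -0.1431 0.0938]
Max displacement = 3.2188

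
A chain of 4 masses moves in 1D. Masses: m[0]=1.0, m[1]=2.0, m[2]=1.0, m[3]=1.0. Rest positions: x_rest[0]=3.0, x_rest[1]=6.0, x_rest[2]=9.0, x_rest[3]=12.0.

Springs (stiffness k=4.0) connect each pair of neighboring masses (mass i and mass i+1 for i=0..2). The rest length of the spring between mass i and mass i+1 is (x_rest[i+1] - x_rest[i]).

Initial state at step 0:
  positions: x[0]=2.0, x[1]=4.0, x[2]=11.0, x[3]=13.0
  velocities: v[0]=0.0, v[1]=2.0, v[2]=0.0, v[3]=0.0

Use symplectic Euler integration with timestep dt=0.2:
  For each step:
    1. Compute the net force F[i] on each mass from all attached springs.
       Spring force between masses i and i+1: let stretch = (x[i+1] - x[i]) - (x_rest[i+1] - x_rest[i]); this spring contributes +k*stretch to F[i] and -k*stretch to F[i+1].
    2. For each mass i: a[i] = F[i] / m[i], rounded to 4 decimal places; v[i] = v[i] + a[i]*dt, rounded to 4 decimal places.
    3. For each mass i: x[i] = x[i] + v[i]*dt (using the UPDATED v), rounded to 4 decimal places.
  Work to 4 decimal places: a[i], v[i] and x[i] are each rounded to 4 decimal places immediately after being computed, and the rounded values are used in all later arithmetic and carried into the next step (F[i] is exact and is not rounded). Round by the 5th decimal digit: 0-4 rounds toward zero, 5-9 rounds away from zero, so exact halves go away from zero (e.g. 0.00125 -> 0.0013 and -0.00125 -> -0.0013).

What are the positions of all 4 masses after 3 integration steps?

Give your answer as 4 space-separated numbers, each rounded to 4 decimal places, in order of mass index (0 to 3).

Step 0: x=[2.0000 4.0000 11.0000 13.0000] v=[0.0000 2.0000 0.0000 0.0000]
Step 1: x=[1.8400 4.8000 10.2000 13.1600] v=[-0.8000 4.0000 -4.0000 0.8000]
Step 2: x=[1.6736 5.7952 9.0096 13.3264] v=[-0.8320 4.9760 -5.9520 0.8320]
Step 3: x=[1.6867 6.7178 7.9956 13.2821] v=[0.0653 4.6131 -5.0701 -0.2214]

Answer: 1.6867 6.7178 7.9956 13.2821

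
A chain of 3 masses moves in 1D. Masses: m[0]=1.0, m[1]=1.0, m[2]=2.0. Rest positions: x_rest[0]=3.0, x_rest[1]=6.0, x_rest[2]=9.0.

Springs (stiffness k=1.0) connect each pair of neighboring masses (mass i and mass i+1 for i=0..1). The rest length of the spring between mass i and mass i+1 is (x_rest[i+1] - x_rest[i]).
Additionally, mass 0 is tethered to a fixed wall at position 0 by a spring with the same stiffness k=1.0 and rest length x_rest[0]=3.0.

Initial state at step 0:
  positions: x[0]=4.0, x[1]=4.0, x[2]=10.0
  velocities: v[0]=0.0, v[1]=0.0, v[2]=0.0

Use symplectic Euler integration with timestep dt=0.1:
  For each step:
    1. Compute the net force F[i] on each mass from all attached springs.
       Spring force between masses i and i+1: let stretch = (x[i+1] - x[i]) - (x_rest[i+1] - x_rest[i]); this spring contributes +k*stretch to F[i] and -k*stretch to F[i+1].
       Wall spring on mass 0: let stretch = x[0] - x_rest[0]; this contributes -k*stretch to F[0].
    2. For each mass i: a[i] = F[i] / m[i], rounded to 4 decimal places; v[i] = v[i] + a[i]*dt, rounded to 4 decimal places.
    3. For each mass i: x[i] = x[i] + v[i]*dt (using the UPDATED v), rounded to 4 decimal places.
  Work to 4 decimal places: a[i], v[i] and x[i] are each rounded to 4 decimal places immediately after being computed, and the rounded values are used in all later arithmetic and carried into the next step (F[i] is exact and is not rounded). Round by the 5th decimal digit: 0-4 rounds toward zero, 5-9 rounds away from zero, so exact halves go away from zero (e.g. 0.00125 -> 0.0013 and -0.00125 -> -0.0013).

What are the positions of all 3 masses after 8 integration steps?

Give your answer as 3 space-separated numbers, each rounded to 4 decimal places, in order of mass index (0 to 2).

Answer: 2.8337 5.8162 9.5340

Derivation:
Step 0: x=[4.0000 4.0000 10.0000] v=[0.0000 0.0000 0.0000]
Step 1: x=[3.9600 4.0600 9.9850] v=[-0.4000 0.6000 -0.1500]
Step 2: x=[3.8814 4.1783 9.9554] v=[-0.7860 1.1825 -0.2963]
Step 3: x=[3.7670 4.3514 9.9119] v=[-1.1445 1.7305 -0.4352]
Step 4: x=[3.6207 4.5742 9.8556] v=[-1.4628 2.2281 -0.5632]
Step 5: x=[3.4478 4.8403 9.7879] v=[-1.7295 2.6609 -0.6773]
Step 6: x=[3.2543 5.1419 9.7104] v=[-1.9350 3.0164 -0.7747]
Step 7: x=[3.0471 5.4704 9.6251] v=[-2.0717 3.2845 -0.8531]
Step 8: x=[2.8337 5.8162 9.5340] v=[-2.1341 3.4576 -0.9108]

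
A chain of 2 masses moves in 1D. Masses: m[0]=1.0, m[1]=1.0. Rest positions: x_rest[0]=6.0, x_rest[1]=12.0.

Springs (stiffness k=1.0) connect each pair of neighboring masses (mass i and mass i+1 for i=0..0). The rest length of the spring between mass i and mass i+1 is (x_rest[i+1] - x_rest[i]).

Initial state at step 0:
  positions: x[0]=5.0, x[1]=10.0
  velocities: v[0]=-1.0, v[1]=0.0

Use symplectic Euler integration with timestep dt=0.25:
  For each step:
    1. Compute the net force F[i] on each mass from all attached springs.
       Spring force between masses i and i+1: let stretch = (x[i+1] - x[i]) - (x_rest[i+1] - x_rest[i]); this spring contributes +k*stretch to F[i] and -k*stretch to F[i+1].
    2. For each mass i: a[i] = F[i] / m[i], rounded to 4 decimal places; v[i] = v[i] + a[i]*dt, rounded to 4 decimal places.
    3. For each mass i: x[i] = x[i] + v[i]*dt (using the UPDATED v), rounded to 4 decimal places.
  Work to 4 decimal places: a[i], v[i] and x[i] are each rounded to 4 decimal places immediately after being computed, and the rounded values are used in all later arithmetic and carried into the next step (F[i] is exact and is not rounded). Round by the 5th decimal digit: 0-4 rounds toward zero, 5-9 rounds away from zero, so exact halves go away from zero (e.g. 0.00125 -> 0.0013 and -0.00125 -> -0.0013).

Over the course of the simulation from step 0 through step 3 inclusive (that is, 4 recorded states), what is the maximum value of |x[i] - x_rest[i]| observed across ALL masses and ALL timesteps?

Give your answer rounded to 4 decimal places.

Answer: 2.0264

Derivation:
Step 0: x=[5.0000 10.0000] v=[-1.0000 0.0000]
Step 1: x=[4.6875 10.0625] v=[-1.2500 0.2500]
Step 2: x=[4.3359 10.1641] v=[-1.4063 0.4063]
Step 3: x=[3.9736 10.2764] v=[-1.4493 0.4493]
Max displacement = 2.0264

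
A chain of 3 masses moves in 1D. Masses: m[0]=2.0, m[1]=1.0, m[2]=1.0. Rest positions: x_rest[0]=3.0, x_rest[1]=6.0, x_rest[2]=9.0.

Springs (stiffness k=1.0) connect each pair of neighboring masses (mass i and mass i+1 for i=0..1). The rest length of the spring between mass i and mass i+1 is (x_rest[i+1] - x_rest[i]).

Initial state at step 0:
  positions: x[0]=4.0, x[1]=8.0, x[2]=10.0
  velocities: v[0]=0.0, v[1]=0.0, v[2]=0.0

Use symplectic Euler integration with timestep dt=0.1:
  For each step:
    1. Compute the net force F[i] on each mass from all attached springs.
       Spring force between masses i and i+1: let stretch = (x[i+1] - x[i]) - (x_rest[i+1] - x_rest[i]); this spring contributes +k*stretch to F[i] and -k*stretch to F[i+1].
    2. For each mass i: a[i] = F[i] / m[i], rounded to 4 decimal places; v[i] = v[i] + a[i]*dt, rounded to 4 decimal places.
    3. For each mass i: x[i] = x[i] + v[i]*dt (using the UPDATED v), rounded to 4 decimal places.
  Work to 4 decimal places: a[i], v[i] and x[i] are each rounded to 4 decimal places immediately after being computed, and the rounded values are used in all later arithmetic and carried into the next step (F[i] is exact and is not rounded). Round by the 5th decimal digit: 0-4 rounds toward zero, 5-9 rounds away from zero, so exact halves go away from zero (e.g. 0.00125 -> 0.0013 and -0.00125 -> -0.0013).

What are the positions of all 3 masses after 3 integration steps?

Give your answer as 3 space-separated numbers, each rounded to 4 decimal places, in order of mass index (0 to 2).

Step 0: x=[4.0000 8.0000 10.0000] v=[0.0000 0.0000 0.0000]
Step 1: x=[4.0050 7.9800 10.0100] v=[0.0500 -0.2000 0.1000]
Step 2: x=[4.0149 7.9406 10.0297] v=[0.0988 -0.3945 0.1970]
Step 3: x=[4.0294 7.8828 10.0585] v=[0.1451 -0.5782 0.2881]

Answer: 4.0294 7.8828 10.0585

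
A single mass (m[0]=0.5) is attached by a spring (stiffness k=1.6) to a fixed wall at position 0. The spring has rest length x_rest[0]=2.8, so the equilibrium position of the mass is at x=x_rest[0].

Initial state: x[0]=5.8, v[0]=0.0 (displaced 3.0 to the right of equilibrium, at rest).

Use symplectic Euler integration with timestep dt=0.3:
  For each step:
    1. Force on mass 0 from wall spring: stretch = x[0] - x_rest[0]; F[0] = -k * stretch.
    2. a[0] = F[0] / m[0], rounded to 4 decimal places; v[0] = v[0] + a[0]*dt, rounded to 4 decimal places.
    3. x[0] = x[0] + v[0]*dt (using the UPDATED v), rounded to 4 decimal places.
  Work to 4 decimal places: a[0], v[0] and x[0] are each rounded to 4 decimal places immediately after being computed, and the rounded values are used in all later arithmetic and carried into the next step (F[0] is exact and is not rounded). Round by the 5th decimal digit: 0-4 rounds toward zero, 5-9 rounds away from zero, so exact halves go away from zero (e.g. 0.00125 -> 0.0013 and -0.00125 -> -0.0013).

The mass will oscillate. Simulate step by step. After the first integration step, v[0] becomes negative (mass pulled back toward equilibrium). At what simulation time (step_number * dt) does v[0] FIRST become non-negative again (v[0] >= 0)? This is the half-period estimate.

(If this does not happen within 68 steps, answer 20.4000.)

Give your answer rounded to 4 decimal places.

Step 0: x=[5.8000] v=[0.0000]
Step 1: x=[4.9360] v=[-2.8800]
Step 2: x=[3.4568] v=[-4.9306]
Step 3: x=[1.7885] v=[-5.5611]
Step 4: x=[0.4115] v=[-4.5901]
Step 5: x=[-0.2776] v=[-2.2971]
Step 6: x=[-0.0804] v=[0.6574]
First v>=0 after going negative at step 6, time=1.8000

Answer: 1.8000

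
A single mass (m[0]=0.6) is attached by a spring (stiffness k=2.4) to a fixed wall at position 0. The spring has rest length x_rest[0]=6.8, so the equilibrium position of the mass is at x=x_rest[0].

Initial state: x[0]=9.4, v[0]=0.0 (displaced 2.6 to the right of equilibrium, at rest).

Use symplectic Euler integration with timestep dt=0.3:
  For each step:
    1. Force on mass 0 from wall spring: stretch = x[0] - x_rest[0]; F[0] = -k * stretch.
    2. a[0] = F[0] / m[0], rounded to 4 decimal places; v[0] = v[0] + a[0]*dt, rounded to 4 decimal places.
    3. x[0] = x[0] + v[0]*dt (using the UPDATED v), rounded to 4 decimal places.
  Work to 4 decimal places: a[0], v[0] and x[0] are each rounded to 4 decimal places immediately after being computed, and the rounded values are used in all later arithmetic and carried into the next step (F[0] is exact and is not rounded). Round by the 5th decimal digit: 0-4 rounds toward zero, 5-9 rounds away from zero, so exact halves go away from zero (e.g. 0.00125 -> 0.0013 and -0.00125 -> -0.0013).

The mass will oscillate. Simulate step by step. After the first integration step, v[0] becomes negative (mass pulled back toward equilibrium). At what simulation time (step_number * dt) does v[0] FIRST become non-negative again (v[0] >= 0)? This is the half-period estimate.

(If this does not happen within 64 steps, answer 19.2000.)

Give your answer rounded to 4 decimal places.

Step 0: x=[9.4000] v=[0.0000]
Step 1: x=[8.4640] v=[-3.1200]
Step 2: x=[6.9290] v=[-5.1168]
Step 3: x=[5.3475] v=[-5.2716]
Step 4: x=[4.2889] v=[-3.5286]
Step 5: x=[4.1343] v=[-0.5153]
Step 6: x=[4.9394] v=[2.6835]
First v>=0 after going negative at step 6, time=1.8000

Answer: 1.8000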